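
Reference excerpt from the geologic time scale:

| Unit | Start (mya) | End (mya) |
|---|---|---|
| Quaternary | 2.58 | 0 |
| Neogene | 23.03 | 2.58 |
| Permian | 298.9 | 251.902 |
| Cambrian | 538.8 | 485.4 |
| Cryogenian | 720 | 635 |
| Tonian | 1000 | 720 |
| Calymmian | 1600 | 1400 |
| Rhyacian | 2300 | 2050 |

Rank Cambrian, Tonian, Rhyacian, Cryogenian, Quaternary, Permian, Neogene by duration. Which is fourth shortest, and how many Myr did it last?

Durations: Cambrian 53.4; Tonian 280; Rhyacian 250; Cryogenian 85; Quaternary 2.58; Permian 46.998; Neogene 20.45 Myr.
Sorted shortest-first: Quaternary (2.58), Neogene (20.45), Permian (46.998), Cambrian (53.4), Cryogenian (85), Rhyacian (250), Tonian (280).
The fourth shortest is Cambrian at 53.4 Myr.

Cambrian, 53.4 million years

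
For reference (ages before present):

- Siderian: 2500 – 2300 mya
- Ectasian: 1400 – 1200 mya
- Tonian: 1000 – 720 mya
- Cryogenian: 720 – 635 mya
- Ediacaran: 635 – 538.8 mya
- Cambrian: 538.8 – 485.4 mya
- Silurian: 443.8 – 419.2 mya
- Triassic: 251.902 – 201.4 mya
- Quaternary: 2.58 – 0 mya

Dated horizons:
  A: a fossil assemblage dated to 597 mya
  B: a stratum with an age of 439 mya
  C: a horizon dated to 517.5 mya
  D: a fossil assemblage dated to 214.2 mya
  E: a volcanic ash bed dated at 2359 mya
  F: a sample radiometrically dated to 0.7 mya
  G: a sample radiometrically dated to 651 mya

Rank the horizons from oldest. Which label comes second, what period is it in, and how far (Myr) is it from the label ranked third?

G, in the Cryogenian; 54 million years to A

Sorted oldest-first by Ma: E (2359), G (651), A (597), C (517.5), B (439), D (214.2), F (0.7).
The second oldest is G at 651 Ma, which lies in 720–635 Ma: the Cryogenian.
The third oldest is A at 597 Ma; separation = |651 − 597| = 54 Myr.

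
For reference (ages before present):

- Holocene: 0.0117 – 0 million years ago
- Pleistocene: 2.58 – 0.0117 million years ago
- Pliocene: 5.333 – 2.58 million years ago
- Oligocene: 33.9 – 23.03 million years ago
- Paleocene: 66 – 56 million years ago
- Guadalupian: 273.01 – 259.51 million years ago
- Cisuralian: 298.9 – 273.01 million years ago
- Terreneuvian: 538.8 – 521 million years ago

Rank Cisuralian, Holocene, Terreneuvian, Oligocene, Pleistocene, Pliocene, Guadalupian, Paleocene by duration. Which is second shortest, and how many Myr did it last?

Pleistocene, 2.5683 million years

Start − end for each: Cisuralian 298.9 − 273.01 = 25.89; Holocene 0.0117 − 0 = 0.0117; Terreneuvian 538.8 − 521 = 17.8; Oligocene 33.9 − 23.03 = 10.87; Pleistocene 2.58 − 0.0117 = 2.5683; Pliocene 5.333 − 2.58 = 2.753; Guadalupian 273.01 − 259.51 = 13.5; Paleocene 66 − 56 = 10.
Ranking these from shortest: Holocene < Pleistocene < Pliocene < Paleocene < Oligocene < Guadalupian < Terreneuvian < Cisuralian.
Position 2 in that ranking is Pleistocene, which lasted 2.5683 Myr.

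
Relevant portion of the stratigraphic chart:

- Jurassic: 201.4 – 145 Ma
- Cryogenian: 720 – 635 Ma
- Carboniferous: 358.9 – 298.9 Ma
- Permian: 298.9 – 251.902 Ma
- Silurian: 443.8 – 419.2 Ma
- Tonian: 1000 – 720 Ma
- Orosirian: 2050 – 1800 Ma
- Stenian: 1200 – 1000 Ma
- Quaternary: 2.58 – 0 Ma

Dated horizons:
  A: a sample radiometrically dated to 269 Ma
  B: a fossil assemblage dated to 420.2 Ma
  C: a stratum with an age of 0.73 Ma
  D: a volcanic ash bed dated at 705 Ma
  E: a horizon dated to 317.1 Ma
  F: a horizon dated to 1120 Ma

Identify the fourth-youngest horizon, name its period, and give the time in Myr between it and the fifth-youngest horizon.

Sorted youngest-first by Ma: C (0.73), A (269), E (317.1), B (420.2), D (705), F (1120).
The fourth youngest is B at 420.2 Ma, which lies in 443.8–419.2 Ma: the Silurian.
The fifth youngest is D at 705 Ma; separation = |420.2 − 705| = 284.8 Myr.

B, in the Silurian; 284.8 million years to D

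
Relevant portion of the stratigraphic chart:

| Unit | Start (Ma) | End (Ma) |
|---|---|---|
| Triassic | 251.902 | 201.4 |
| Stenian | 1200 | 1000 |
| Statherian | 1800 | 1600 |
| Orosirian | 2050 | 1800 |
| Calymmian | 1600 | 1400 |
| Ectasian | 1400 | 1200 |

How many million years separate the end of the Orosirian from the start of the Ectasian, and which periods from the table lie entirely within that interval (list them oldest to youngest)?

End of Orosirian = 1800 Ma; start of Ectasian = 1400 Ma.
Gap = 1800 − 1400 = 400 Myr.
Periods wholly inside 1800–1400 Ma: Statherian (1800–1600), Calymmian (1600–1400).

400 million years; Statherian, Calymmian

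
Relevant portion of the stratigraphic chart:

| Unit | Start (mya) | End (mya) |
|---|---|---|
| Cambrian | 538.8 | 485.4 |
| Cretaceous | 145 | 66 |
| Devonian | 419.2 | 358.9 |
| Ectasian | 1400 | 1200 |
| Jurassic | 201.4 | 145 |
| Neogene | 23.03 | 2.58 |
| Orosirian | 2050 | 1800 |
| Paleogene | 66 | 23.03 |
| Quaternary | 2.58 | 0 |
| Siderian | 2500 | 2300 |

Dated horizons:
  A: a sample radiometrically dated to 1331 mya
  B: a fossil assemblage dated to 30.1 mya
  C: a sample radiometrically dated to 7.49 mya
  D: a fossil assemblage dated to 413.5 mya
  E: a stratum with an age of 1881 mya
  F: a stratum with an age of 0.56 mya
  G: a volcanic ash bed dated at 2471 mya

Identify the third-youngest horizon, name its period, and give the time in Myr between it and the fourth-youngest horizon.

B, in the Paleogene; 383.4 million years to D

Sorted youngest-first by Ma: F (0.56), C (7.49), B (30.1), D (413.5), A (1331), E (1881), G (2471).
The third youngest is B at 30.1 Ma, which lies in 66–23.03 Ma: the Paleogene.
The fourth youngest is D at 413.5 Ma; separation = |30.1 − 413.5| = 383.4 Myr.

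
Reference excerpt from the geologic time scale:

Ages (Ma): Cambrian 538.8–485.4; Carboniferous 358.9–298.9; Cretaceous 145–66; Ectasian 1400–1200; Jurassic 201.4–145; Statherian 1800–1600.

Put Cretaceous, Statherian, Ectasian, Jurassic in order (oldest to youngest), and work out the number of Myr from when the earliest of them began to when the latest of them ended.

From the excerpt: Cretaceous 145–66; Statherian 1800–1600; Ectasian 1400–1200; Jurassic 201.4–145 (Ma).
Larger Ma is earlier, so the oldest is Statherian and the youngest is Cretaceous; oldest to youngest: Statherian, Ectasian, Jurassic, Cretaceous.
Oldest start 1800 minus youngest end 66 gives 1734 Myr overall.

Statherian, Ectasian, Jurassic, Cretaceous; total span 1734 Myr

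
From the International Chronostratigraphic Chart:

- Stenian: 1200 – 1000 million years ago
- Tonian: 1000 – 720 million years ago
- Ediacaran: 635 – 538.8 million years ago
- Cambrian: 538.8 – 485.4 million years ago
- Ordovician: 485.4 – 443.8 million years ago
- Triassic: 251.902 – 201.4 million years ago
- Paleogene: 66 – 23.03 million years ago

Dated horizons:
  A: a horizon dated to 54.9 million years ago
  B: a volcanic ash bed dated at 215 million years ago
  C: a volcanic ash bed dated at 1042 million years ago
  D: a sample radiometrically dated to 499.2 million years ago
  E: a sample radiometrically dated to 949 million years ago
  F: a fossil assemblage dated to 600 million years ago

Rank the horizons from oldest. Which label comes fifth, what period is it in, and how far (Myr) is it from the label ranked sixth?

B, in the Triassic; 160.1 million years to A

Sorted oldest-first by Ma: C (1042), E (949), F (600), D (499.2), B (215), A (54.9).
The fifth oldest is B at 215 Ma, which lies in 251.902–201.4 Ma: the Triassic.
The sixth oldest is A at 54.9 Ma; separation = |215 − 54.9| = 160.1 Myr.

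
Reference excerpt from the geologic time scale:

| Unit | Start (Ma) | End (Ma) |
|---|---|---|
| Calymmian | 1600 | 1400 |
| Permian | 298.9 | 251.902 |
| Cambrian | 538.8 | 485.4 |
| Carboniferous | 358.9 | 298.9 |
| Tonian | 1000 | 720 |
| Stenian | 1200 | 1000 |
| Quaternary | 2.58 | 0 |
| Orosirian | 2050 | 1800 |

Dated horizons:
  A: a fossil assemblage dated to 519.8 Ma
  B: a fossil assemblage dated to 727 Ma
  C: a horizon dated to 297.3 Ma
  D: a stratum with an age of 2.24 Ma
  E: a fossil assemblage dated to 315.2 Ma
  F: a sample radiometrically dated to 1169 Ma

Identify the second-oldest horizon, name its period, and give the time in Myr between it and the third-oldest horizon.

B, in the Tonian; 207.2 million years to A

Sorted oldest-first by Ma: F (1169), B (727), A (519.8), E (315.2), C (297.3), D (2.24).
The second oldest is B at 727 Ma, which lies in 1000–720 Ma: the Tonian.
The third oldest is A at 519.8 Ma; separation = |727 − 519.8| = 207.2 Myr.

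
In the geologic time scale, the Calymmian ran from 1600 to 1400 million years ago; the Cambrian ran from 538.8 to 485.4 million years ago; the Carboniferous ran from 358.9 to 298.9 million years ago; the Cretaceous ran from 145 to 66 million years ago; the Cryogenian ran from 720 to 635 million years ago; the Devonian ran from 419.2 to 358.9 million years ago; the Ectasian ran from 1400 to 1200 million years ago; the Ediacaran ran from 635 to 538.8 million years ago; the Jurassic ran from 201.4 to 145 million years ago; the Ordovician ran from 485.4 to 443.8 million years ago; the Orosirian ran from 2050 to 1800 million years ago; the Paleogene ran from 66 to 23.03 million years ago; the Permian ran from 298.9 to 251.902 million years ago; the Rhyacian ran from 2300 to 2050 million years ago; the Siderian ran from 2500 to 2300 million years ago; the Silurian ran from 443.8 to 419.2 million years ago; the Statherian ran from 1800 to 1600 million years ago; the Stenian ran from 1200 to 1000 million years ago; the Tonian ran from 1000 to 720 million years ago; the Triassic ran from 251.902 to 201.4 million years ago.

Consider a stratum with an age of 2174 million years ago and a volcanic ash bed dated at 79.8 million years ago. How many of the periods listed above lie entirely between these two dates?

16

The older date is 2174 Ma and the younger is 79.8 Ma.
Periods with start < 2174 and end > 79.8 Ma: Orosirian (2050–1800), Statherian (1800–1600), Calymmian (1600–1400), Ectasian (1400–1200), Stenian (1200–1000), Tonian (1000–720), Cryogenian (720–635), Ediacaran (635–538.8), Cambrian (538.8–485.4), Ordovician (485.4–443.8), Silurian (443.8–419.2), Devonian (419.2–358.9), Carboniferous (358.9–298.9), Permian (298.9–251.902), Triassic (251.902–201.4), Jurassic (201.4–145).
That is 16 complete periods.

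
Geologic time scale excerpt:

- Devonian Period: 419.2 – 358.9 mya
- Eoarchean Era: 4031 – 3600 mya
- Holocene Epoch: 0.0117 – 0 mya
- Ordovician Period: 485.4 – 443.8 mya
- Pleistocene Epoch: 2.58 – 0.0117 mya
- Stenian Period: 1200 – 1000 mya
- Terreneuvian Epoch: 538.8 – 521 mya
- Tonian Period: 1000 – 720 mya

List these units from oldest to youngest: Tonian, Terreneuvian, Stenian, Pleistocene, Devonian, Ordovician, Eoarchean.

Read off each span (Ma): Tonian 1000–720; Terreneuvian 538.8–521; Stenian 1200–1000; Pleistocene 2.58–0.0117; Devonian 419.2–358.9; Ordovician 485.4–443.8; Eoarchean 4031–3600.
Larger Ma is older, so oldest→youngest is Eoarchean, Stenian, Tonian, Terreneuvian, Ordovician, Devonian, Pleistocene.

Eoarchean, then Stenian, then Tonian, then Terreneuvian, then Ordovician, then Devonian, then Pleistocene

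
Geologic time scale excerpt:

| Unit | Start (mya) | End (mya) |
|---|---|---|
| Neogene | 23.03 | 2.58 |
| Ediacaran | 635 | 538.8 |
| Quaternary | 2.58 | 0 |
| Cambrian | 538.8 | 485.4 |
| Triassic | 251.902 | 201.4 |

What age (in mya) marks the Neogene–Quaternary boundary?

2.58 mya

The Neogene ends and the Quaternary begins at 2.58 mya.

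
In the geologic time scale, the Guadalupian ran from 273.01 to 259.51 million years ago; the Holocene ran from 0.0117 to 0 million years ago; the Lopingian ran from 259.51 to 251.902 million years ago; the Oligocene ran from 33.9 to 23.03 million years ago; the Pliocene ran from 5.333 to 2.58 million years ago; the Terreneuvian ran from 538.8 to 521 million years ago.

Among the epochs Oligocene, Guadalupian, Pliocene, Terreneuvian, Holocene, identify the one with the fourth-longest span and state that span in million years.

Start − end for each: Oligocene 33.9 − 23.03 = 10.87; Guadalupian 273.01 − 259.51 = 13.5; Pliocene 5.333 − 2.58 = 2.753; Terreneuvian 538.8 − 521 = 17.8; Holocene 0.0117 − 0 = 0.0117.
Ranking these from longest: Terreneuvian > Guadalupian > Oligocene > Pliocene > Holocene.
Position 4 in that ranking is Pliocene, which lasted 2.753 Myr.

Pliocene, 2.753 million years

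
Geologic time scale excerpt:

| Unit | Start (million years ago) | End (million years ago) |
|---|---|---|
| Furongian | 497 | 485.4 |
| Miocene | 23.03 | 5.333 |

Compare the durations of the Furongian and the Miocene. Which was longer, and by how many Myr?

Furongian: 497 − 485.4 = 11.6 Myr.
Miocene: 23.03 − 5.333 = 17.697 Myr.
Difference: 17.697 − 11.6 = 6.097 Myr, so the Miocene was longer.

Miocene, by 6.097 million years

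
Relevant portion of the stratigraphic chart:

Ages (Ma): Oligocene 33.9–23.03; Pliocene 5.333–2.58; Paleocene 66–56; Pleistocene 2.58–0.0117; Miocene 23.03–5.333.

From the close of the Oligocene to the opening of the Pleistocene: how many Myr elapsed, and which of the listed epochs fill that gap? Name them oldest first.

20.45 million years; Miocene, Pliocene

The Oligocene closes at 23.03 Ma and the Pleistocene opens at 2.58 Ma, so the interval is 23.03 − 2.58 = 20.45 Myr.
An epoch fits inside if it starts at or after 23.03 Ma and ends at or before 2.58 Ma; oldest first that gives Miocene, Pliocene.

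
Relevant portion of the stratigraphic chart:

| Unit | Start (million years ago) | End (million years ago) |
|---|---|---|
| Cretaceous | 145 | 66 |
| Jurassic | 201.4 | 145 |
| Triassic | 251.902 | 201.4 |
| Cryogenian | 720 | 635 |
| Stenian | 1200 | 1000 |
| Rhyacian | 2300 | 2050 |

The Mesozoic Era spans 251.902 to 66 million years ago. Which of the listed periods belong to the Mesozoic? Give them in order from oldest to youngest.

Periods with both bounds inside 251.902–66 Ma: Triassic (251.902–201.4), Jurassic (201.4–145), Cretaceous (145–66).

Triassic, Jurassic, Cretaceous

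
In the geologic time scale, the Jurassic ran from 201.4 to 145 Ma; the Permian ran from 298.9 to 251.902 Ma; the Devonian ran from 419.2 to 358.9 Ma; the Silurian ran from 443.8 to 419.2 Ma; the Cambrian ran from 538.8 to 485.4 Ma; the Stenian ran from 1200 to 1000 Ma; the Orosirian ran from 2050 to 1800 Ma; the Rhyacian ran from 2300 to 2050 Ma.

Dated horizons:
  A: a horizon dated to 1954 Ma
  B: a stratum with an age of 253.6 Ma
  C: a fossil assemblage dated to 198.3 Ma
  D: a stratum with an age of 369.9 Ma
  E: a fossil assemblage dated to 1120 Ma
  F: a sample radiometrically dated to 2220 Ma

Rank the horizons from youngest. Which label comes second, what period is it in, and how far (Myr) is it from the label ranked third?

B, in the Permian; 116.3 million years to D

Smaller Ma means younger, so youngest first: C 198.3 < B 253.6 < D 369.9 < E 1120 < A 1954 < F 2220.
Counting 2 along gives B (253.6 Ma); the excerpt puts that inside the Permian, 298.9–251.902 Ma.
Next in line is D (369.9 Ma), and 369.9 − 253.6 = 116.3 Myr.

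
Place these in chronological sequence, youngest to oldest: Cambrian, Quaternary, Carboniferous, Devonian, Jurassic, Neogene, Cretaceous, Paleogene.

Quaternary, then Neogene, then Paleogene, then Cretaceous, then Jurassic, then Carboniferous, then Devonian, then Cambrian

Era membership (oldest first within each) — Paleozoic: Cambrian, Devonian, Carboniferous; Mesozoic: Jurassic, Cretaceous; Cenozoic: Paleogene, Neogene, Quaternary. Paleozoic precedes Mesozoic, which precedes Cenozoic. Concatenating the groups in that era order and then reversing gives youngest to oldest.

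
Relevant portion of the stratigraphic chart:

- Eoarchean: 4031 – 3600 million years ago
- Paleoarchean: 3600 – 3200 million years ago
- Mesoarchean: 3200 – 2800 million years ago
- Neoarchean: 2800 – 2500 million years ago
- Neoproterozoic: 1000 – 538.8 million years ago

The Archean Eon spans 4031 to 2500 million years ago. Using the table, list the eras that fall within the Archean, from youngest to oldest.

Neoarchean, Mesoarchean, Paleoarchean, Eoarchean

Eras with both bounds inside 4031–2500 Ma: Neoarchean (2800–2500), Mesoarchean (3200–2800), Paleoarchean (3600–3200), Eoarchean (4031–3600).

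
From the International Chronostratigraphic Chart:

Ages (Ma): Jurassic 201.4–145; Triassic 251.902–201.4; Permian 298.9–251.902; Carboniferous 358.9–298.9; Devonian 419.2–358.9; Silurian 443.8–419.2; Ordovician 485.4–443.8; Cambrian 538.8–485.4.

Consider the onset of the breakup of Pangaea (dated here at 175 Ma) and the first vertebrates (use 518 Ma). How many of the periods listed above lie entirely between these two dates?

6

518 Ma sits inside the Cambrian (538.8–485.4) and 175 Ma inside the Jurassic (201.4–145); neither of those is wholly between the two dates.
The listed periods lying completely between them are Ordovician, Silurian, Devonian, Carboniferous, Permian, Triassic — 6 in all.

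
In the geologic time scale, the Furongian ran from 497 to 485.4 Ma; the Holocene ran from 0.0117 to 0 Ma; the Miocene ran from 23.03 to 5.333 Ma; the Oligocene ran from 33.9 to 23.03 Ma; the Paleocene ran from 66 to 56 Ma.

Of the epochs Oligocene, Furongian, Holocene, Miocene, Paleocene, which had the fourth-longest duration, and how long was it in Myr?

Start − end for each: Oligocene 33.9 − 23.03 = 10.87; Furongian 497 − 485.4 = 11.6; Holocene 0.0117 − 0 = 0.0117; Miocene 23.03 − 5.333 = 17.697; Paleocene 66 − 56 = 10.
Ranking these from longest: Miocene > Furongian > Oligocene > Paleocene > Holocene.
Position 4 in that ranking is Paleocene, which lasted 10 Myr.

Paleocene, 10 million years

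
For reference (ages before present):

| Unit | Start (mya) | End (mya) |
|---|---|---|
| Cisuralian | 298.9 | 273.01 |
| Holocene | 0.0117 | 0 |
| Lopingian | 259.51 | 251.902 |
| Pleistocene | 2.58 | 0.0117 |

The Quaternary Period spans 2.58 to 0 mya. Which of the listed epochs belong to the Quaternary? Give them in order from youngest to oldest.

Epochs with both bounds inside 2.58–0 Ma: Holocene (0.0117–0), Pleistocene (2.58–0.0117).

Holocene, Pleistocene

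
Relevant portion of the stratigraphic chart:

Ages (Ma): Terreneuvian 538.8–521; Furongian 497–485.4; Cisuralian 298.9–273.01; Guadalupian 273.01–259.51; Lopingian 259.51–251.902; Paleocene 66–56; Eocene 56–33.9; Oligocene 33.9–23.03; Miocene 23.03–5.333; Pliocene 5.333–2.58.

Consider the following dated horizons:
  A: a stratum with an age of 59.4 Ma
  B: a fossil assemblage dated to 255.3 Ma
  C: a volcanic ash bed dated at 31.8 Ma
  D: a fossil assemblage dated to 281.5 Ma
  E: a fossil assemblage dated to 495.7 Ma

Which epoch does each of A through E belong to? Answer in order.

A — Paleocene; B — Lopingian; C — Oligocene; D — Cisuralian; E — Furongian

Match each age against the start–end ranges in the excerpt: A = 59.4 Ma → Paleocene (66–56); B = 255.3 Ma → Lopingian (259.51–251.902); C = 31.8 Ma → Oligocene (33.9–23.03); D = 281.5 Ma → Cisuralian (298.9–273.01); E = 495.7 Ma → Furongian (497–485.4).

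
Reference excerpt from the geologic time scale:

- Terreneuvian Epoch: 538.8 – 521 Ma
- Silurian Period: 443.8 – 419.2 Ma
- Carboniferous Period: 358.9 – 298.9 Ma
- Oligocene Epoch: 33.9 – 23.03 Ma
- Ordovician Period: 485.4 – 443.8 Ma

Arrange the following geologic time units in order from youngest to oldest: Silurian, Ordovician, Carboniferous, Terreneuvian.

Read off each span (Ma): Silurian 443.8–419.2; Ordovician 485.4–443.8; Carboniferous 358.9–298.9; Terreneuvian 538.8–521.
Larger Ma is older, so oldest→youngest is Terreneuvian, Ordovician, Silurian, Carboniferous; reverse it for youngest→oldest.

Carboniferous, Silurian, Ordovician, Terreneuvian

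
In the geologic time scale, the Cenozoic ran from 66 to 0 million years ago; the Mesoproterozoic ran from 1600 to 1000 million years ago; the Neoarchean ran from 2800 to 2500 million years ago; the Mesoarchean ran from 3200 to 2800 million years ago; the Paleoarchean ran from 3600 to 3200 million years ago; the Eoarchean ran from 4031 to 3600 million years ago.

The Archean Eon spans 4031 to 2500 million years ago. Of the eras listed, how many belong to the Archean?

4

Eras inside 4031–2500 Ma: Eoarchean, Paleoarchean, Mesoarchean, Neoarchean — 4 in total.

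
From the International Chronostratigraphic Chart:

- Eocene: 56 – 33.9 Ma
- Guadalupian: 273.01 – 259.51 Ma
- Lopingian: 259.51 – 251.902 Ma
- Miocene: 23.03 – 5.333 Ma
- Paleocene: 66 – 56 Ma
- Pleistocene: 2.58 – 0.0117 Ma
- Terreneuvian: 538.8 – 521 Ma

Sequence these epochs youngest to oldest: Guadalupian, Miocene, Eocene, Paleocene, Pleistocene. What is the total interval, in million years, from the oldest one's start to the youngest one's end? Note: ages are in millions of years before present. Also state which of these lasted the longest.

Pleistocene, Miocene, Eocene, Paleocene, Guadalupian; total span 272.9983 Myr; longest is Eocene

Start ages (Ma): Guadalupian 273.01, Paleocene 66, Eocene 56, Miocene 23.03, Pleistocene 2.58.
Ordered youngest to oldest: Pleistocene, Miocene, Eocene, Paleocene, Guadalupian.
Span = 273.01 − 0.0117 = 272.9983 Myr.
Durations: Miocene 17.697, Eocene 22.1, Pleistocene 2.5683, Guadalupian 13.5, Paleocene 10 → longest is Eocene (22.1 Myr).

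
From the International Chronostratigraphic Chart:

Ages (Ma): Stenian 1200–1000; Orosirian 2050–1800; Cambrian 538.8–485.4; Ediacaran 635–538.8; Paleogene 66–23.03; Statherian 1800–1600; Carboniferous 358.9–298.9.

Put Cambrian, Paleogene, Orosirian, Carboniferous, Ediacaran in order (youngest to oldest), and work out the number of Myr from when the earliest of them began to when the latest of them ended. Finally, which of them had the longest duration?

Paleogene → Carboniferous → Cambrian → Ediacaran → Orosirian; total span 2026.97 Myr; longest is Orosirian

From the excerpt: Cambrian 538.8–485.4; Paleogene 66–23.03; Orosirian 2050–1800; Carboniferous 358.9–298.9; Ediacaran 635–538.8 (Ma).
Larger Ma is earlier, so the oldest is Orosirian and the youngest is Paleogene; youngest to oldest: Paleogene, Carboniferous, Cambrian, Ediacaran, Orosirian.
Oldest start 2050 minus youngest end 23.03 gives 2026.97 Myr overall.
Individual lengths (start − end): Orosirian 250; Ediacaran 96.2; Paleogene 42.97; Carboniferous 60; Cambrian 53.4. The largest is Orosirian at 250 Myr.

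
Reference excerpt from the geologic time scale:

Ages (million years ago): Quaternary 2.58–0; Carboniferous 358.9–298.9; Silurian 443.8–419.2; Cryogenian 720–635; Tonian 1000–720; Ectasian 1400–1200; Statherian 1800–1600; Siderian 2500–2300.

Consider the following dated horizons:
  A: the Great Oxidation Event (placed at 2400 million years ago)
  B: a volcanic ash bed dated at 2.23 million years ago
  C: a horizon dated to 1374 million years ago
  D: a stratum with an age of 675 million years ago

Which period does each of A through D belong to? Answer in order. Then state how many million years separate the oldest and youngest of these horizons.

Match each age against the start–end ranges in the excerpt: A = 2400 Ma → Siderian (2500–2300); B = 2.23 Ma → Quaternary (2.58–0); C = 1374 Ma → Ectasian (1400–1200); D = 675 Ma → Cryogenian (720–635).
The largest age is 2400 Ma and the smallest is 2.23 Ma; their difference is 2397.77 Myr.

A — Siderian; B — Quaternary; C — Ectasian; D — Cryogenian; span 2397.77 million years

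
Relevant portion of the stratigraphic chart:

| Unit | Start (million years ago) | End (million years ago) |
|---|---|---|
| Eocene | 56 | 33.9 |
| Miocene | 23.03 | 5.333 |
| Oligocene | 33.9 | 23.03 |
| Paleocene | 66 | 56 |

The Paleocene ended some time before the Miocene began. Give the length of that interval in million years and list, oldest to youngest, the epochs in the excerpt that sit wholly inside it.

End of Paleocene = 56 Ma; start of Miocene = 23.03 Ma.
Gap = 56 − 23.03 = 32.97 Myr.
Epochs wholly inside 56–23.03 Ma: Eocene (56–33.9), Oligocene (33.9–23.03).

32.97 million years; Eocene, Oligocene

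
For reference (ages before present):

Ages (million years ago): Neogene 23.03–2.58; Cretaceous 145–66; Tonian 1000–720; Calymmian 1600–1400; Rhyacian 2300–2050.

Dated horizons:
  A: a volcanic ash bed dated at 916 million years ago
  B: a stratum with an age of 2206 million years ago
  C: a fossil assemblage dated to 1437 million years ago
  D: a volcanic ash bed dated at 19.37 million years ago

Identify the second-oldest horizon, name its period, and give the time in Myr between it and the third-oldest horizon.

Sorted oldest-first by Ma: B (2206), C (1437), A (916), D (19.37).
The second oldest is C at 1437 Ma, which lies in 1600–1400 Ma: the Calymmian.
The third oldest is A at 916 Ma; separation = |1437 − 916| = 521 Myr.

C, in the Calymmian; 521 million years to A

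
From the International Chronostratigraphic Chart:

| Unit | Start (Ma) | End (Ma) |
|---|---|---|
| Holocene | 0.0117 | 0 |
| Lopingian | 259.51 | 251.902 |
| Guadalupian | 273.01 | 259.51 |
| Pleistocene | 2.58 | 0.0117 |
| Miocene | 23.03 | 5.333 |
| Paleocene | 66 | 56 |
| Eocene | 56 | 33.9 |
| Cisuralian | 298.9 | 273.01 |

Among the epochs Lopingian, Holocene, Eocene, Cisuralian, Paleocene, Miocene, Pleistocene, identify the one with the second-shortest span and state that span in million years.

Pleistocene, 2.5683 million years

Start − end for each: Lopingian 259.51 − 251.902 = 7.608; Holocene 0.0117 − 0 = 0.0117; Eocene 56 − 33.9 = 22.1; Cisuralian 298.9 − 273.01 = 25.89; Paleocene 66 − 56 = 10; Miocene 23.03 − 5.333 = 17.697; Pleistocene 2.58 − 0.0117 = 2.5683.
Ranking these from shortest: Holocene < Pleistocene < Lopingian < Paleocene < Miocene < Eocene < Cisuralian.
Position 2 in that ranking is Pleistocene, which lasted 2.5683 Myr.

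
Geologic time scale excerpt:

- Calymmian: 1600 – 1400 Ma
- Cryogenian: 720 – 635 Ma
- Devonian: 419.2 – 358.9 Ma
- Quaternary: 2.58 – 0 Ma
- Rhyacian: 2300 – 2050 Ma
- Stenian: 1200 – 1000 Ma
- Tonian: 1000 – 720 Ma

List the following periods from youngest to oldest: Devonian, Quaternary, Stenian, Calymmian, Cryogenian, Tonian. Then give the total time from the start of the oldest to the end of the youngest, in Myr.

From the excerpt: Devonian 419.2–358.9; Quaternary 2.58–0; Stenian 1200–1000; Calymmian 1600–1400; Cryogenian 720–635; Tonian 1000–720 (Ma).
Larger Ma is earlier, so the oldest is Calymmian and the youngest is Quaternary; youngest to oldest: Quaternary, Devonian, Cryogenian, Tonian, Stenian, Calymmian.
Oldest start 1600 minus youngest end 0 gives 1600 Myr overall.

Quaternary → Devonian → Cryogenian → Tonian → Stenian → Calymmian; total span 1600 Myr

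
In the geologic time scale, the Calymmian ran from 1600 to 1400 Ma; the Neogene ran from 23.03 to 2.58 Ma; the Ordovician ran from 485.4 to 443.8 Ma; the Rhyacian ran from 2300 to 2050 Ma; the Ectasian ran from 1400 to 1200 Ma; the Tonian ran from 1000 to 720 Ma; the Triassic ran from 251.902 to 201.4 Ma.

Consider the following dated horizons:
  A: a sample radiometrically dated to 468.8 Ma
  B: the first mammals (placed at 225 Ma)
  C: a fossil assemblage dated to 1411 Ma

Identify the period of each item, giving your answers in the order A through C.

A — Ordovician; B — Triassic; C — Calymmian

Match each age against the start–end ranges in the excerpt: A = 468.8 Ma → Ordovician (485.4–443.8); B = 225 Ma → Triassic (251.902–201.4); C = 1411 Ma → Calymmian (1600–1400).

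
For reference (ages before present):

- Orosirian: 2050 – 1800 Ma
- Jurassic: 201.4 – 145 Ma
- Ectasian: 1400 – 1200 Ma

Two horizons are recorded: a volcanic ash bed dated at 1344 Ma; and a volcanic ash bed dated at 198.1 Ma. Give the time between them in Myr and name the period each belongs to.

Elapsed time: 1344 − 198.1 = 1145.9 Myr.
1344 Ma lies within 1400–1200 Ma: Ectasian.
198.1 Ma lies within 201.4–145 Ma: Jurassic.

1145.9 million years apart; the first in the Ectasian, the second in the Jurassic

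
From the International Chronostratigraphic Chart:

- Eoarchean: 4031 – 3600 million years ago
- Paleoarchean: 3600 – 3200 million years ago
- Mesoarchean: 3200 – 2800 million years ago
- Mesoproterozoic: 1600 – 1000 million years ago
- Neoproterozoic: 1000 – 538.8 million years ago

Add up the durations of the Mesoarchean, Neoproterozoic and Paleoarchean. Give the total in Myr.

1261.2 million years

Duration is start − end for each: (3200 − 2800) + (1000 − 538.8) + (3600 − 3200).
That is 400 + 461.2 + 400, which totals 1261.2 million years.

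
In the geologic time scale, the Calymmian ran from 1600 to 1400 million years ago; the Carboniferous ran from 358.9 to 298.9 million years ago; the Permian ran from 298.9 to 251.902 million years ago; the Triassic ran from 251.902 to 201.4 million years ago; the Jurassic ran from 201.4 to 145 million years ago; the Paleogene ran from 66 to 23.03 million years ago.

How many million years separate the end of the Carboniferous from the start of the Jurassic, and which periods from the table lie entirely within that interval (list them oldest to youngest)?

97.5 million years; Permian, Triassic

The Carboniferous closes at 298.9 Ma and the Jurassic opens at 201.4 Ma, so the interval is 298.9 − 201.4 = 97.5 Myr.
A period fits inside if it starts at or after 298.9 Ma and ends at or before 201.4 Ma; oldest first that gives Permian, Triassic.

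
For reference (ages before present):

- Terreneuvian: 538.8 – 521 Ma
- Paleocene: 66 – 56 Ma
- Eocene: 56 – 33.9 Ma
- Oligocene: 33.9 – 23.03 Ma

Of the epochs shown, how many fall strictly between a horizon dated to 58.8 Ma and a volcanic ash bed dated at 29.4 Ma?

58.8 Ma sits inside the Paleocene (66–56) and 29.4 Ma inside the Oligocene (33.9–23.03); neither of those is wholly between the two dates.
The listed epochs lying completely between them are Eocene — 1 in all.

1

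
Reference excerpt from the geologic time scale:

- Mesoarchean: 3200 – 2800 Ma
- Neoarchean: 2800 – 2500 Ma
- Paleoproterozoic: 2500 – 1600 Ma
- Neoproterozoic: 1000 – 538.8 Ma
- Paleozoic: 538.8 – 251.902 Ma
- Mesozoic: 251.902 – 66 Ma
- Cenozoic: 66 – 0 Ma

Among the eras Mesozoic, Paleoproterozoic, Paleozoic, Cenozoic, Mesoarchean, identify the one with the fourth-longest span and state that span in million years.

Mesozoic, 185.902 million years

Start − end for each: Mesozoic 251.902 − 66 = 185.902; Paleoproterozoic 2500 − 1600 = 900; Paleozoic 538.8 − 251.902 = 286.898; Cenozoic 66 − 0 = 66; Mesoarchean 3200 − 2800 = 400.
Ranking these from longest: Paleoproterozoic > Mesoarchean > Paleozoic > Mesozoic > Cenozoic.
Position 4 in that ranking is Mesozoic, which lasted 185.902 Myr.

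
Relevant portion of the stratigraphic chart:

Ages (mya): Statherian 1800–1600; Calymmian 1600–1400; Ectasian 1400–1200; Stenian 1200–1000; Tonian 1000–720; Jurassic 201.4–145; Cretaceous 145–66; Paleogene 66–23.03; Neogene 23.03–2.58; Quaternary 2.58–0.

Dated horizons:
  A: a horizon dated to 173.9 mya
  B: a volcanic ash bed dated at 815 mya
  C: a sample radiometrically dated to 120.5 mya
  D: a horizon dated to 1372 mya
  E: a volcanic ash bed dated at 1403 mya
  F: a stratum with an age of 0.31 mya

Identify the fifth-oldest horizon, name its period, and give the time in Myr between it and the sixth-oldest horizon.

C, in the Cretaceous; 120.19 million years to F

Sorted oldest-first by Ma: E (1403), D (1372), B (815), A (173.9), C (120.5), F (0.31).
The fifth oldest is C at 120.5 Ma, which lies in 145–66 Ma: the Cretaceous.
The sixth oldest is F at 0.31 Ma; separation = |120.5 − 0.31| = 120.19 Myr.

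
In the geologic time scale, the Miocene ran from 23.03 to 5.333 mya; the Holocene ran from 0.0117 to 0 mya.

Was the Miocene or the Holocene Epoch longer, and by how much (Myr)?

Miocene, by 17.6853 million years

Miocene: 23.03 − 5.333 = 17.697 Myr.
Holocene: 0.0117 − 0 = 0.0117 Myr.
Difference: 17.697 − 0.0117 = 17.6853 Myr, so the Miocene was longer.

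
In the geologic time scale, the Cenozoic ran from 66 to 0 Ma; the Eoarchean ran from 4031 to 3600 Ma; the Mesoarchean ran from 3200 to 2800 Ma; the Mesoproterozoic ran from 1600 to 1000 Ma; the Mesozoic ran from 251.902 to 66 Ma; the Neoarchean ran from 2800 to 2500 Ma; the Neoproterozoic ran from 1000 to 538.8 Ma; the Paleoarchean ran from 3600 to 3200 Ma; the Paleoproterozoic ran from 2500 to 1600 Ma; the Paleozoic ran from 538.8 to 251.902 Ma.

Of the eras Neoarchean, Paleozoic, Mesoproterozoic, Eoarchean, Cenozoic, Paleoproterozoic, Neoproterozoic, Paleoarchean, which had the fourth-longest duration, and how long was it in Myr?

Durations: Neoarchean 300; Paleozoic 286.898; Mesoproterozoic 600; Eoarchean 431; Cenozoic 66; Paleoproterozoic 900; Neoproterozoic 461.2; Paleoarchean 400 Myr.
Sorted longest-first: Paleoproterozoic (900), Mesoproterozoic (600), Neoproterozoic (461.2), Eoarchean (431), Paleoarchean (400), Neoarchean (300), Paleozoic (286.898), Cenozoic (66).
The fourth longest is Eoarchean at 431 Myr.

Eoarchean, 431 million years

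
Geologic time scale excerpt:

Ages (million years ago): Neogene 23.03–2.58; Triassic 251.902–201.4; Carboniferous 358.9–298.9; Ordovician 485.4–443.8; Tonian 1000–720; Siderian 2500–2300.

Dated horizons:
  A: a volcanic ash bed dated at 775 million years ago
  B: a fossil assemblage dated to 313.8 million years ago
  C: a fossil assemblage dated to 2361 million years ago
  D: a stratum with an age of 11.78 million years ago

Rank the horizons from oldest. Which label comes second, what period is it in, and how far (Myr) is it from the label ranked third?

Sorted oldest-first by Ma: C (2361), A (775), B (313.8), D (11.78).
The second oldest is A at 775 Ma, which lies in 1000–720 Ma: the Tonian.
The third oldest is B at 313.8 Ma; separation = |775 − 313.8| = 461.2 Myr.

A, in the Tonian; 461.2 million years to B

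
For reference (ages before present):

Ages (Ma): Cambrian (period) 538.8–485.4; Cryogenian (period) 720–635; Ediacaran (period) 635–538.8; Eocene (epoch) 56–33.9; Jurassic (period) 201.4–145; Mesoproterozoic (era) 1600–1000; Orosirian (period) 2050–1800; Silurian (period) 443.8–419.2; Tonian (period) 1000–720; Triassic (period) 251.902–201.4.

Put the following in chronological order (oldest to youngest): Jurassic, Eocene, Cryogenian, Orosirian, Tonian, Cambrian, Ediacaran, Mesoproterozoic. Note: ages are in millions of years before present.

Read off each span (Ma): Jurassic 201.4–145; Eocene 56–33.9; Cryogenian 720–635; Orosirian 2050–1800; Tonian 1000–720; Cambrian 538.8–485.4; Ediacaran 635–538.8; Mesoproterozoic 1600–1000.
Larger Ma is older, so oldest→youngest is Orosirian, Mesoproterozoic, Tonian, Cryogenian, Ediacaran, Cambrian, Jurassic, Eocene.

Orosirian, Mesoproterozoic, Tonian, Cryogenian, Ediacaran, Cambrian, Jurassic, Eocene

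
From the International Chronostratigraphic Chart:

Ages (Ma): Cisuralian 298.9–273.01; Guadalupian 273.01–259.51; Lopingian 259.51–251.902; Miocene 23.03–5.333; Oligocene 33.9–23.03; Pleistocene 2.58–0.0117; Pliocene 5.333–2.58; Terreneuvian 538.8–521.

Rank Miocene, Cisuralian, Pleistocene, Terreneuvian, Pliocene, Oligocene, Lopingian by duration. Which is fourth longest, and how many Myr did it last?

Durations: Miocene 17.697; Cisuralian 25.89; Pleistocene 2.5683; Terreneuvian 17.8; Pliocene 2.753; Oligocene 10.87; Lopingian 7.608 Myr.
Sorted longest-first: Cisuralian (25.89), Terreneuvian (17.8), Miocene (17.697), Oligocene (10.87), Lopingian (7.608), Pliocene (2.753), Pleistocene (2.5683).
The fourth longest is Oligocene at 10.87 Myr.

Oligocene, 10.87 million years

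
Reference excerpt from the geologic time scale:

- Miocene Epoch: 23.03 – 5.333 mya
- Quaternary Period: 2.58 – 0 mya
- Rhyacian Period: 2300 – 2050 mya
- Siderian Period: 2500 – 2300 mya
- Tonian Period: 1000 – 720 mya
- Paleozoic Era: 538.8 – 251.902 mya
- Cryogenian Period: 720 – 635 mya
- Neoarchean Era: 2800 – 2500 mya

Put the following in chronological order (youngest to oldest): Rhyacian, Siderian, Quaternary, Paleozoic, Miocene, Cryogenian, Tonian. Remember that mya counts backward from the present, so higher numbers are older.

Quaternary, Miocene, Paleozoic, Cryogenian, Tonian, Rhyacian, Siderian

The oldest of these is Siderian (starts 2500 Ma) and the youngest is Quaternary (ends 0 Ma).
In between, by decreasing start age: Rhyacian (2300), Tonian (1000), Cryogenian (720), Paleozoic (538.8), Miocene (23.03).
Listing youngest first means reversing that sequence.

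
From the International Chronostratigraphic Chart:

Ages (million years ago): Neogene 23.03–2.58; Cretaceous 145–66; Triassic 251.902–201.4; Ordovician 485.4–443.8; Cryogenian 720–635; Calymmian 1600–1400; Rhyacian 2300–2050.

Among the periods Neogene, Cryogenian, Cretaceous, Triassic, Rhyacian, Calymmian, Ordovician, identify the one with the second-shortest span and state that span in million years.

Ordovician, 41.6 million years

Durations: Neogene 20.45; Cryogenian 85; Cretaceous 79; Triassic 50.502; Rhyacian 250; Calymmian 200; Ordovician 41.6 Myr.
Sorted shortest-first: Neogene (20.45), Ordovician (41.6), Triassic (50.502), Cretaceous (79), Cryogenian (85), Calymmian (200), Rhyacian (250).
The second shortest is Ordovician at 41.6 Myr.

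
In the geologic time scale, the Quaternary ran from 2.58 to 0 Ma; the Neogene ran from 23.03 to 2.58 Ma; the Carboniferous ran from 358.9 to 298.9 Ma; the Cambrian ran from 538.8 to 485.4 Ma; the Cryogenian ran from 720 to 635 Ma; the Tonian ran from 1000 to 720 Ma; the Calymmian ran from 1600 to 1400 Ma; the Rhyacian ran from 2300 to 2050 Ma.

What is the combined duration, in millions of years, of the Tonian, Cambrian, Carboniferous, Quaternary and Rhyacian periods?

645.98 million years

Each duration: Tonian = 280; Cambrian = 53.4; Carboniferous = 60; Quaternary = 2.58; Rhyacian = 250.
Sum: 280 + 53.4 + 60 + 2.58 + 250 = 645.98 Myr.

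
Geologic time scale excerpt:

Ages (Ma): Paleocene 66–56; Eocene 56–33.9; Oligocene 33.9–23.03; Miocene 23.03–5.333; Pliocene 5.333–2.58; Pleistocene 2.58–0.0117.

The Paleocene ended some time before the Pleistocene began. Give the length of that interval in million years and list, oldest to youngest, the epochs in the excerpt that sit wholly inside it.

The Paleocene closes at 56 Ma and the Pleistocene opens at 2.58 Ma, so the interval is 56 − 2.58 = 53.42 Myr.
An epoch fits inside if it starts at or after 56 Ma and ends at or before 2.58 Ma; oldest first that gives Eocene, Oligocene, Miocene, Pliocene.

53.42 million years; Eocene, Oligocene, Miocene, Pliocene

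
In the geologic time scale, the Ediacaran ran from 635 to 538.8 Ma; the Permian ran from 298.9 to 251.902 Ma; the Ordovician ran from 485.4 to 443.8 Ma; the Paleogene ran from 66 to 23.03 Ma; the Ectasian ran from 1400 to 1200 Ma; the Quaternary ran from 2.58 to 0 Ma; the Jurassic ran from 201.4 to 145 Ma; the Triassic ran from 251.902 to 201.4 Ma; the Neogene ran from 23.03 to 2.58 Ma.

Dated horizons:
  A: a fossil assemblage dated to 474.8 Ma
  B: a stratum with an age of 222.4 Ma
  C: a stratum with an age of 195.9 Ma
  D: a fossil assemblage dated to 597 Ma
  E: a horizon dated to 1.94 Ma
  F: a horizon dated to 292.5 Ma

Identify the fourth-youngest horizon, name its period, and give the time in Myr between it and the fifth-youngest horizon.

Smaller Ma means younger, so youngest first: E 1.94 < C 195.9 < B 222.4 < F 292.5 < A 474.8 < D 597.
Counting 4 along gives F (292.5 Ma); the excerpt puts that inside the Permian, 298.9–251.902 Ma.
Next in line is A (474.8 Ma), and 474.8 − 292.5 = 182.3 Myr.

F, in the Permian; 182.3 million years to A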